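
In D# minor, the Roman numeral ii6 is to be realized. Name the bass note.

G#

ii in D# minor has root E#; the chord is E#-G#-B#.
The figure 6 means first inversion — the third is in the bass.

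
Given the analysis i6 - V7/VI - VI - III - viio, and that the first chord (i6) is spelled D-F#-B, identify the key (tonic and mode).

B minor

The chord Bm/D is a minor triad rooted on B; its label is i6.
If B is scale degree 1 and the mode makes that degree carry a minor triad, the tonic is B and the mode is minor.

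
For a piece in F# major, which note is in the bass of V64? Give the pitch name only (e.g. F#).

G#

V in F# major has root C#; the chord is C#-E#-G#.
The figure 64 means second inversion — the fifth is in the bass.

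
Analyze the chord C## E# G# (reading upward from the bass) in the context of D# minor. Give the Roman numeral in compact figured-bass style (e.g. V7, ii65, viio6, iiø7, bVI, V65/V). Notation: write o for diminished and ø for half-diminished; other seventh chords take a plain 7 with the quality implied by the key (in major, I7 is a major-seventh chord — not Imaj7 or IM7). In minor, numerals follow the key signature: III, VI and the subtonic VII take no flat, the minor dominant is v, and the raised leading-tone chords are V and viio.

Stacked in thirds the chord is C##-E#-G#: a diminished triad on C##.
In D# minor, C## is the leading tone; the diatonic diminished triad there is viio.

viio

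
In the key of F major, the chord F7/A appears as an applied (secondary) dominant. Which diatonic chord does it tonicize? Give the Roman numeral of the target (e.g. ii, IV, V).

The chord is a dominant seventh chord on F.
A dominant resolves down a perfect fifth: F → Bb. In F major, Bb is scale degree 4, i.e. IV.

IV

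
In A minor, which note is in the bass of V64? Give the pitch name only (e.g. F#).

B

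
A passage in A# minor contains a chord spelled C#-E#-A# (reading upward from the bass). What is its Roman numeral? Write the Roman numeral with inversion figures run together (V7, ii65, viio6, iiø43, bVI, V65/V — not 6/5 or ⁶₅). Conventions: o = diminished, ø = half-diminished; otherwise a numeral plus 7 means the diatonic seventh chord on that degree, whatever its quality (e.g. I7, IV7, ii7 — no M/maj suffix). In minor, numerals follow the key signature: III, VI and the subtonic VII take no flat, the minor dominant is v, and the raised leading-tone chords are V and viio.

i6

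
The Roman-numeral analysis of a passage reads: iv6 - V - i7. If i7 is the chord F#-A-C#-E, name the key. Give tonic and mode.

F# minor

i7 is given as F#-A-C#-E — a minor seventh chord with root F#.
If F# is scale degree 1 and the mode makes that degree carry a minor seventh chord, the tonic is F# and the mode is minor.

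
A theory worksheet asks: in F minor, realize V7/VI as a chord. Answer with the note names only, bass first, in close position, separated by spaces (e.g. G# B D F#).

V7/VI is a secondary dominant — the dominant seventh of VI. VI in F minor is Db, so the applied chord's root is Ab, a perfect fifth above.
Building a dominant seventh chord on Ab gives Ab-C-Eb-Gb.

Ab C Eb Gb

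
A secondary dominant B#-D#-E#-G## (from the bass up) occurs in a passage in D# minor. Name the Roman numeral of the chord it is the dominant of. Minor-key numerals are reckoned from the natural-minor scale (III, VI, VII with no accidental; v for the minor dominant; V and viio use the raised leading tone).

V

The chord is a dominant seventh chord on E#.
A dominant resolves down a perfect fifth: E# → A#. In D# minor, A# is scale degree 5, i.e. V.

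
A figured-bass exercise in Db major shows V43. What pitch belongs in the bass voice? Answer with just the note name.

Eb

V in Db major has root Ab; the chord is Ab-C-Eb-Gb.
The figure 43 means second inversion — the fifth is in the bass.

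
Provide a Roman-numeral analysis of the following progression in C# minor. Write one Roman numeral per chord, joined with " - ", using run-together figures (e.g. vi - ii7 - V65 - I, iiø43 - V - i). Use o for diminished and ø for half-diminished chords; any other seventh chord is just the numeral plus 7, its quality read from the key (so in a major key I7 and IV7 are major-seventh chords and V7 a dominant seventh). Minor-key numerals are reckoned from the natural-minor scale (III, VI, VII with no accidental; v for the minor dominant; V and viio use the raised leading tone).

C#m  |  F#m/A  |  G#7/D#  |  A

C#m: root C# is the tonic; minor triad there is i.
F#m/A: root F# is the subdominant; minor triad there is iv6.
G#7/D#: root G# is the dominant; dominant seventh chord there is V43.
A: major triad on A = scale degree 6 → VI.

i - iv6 - V43 - VI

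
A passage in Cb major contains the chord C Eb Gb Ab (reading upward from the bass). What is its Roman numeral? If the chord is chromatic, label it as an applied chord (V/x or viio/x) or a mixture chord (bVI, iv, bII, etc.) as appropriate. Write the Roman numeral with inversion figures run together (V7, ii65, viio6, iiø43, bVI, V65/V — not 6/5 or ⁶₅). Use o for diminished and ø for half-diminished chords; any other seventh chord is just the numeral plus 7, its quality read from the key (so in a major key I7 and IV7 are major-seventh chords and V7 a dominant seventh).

V65/ii

Stacked in thirds the chord is Ab-C-Eb-Gb: a dominant seventh chord on Ab.
Ab is not a diatonic chord root with this quality in Cb major, but it lies a perfect fifth above Db (ii), so the chord functions as an applied dominant of ii.
With C in the bass the chord is in first inversion, so the figured bass is 65.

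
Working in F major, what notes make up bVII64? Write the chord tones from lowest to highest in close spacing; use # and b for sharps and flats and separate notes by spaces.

Bb Eb G

bVII64 is a major triad on the lowered seventh degree (the subtonic), borrowed from the parallel minor. In F major that root is Eb.
So the chord is Eb-G-Bb, a major triad.
With the 64 figure the chord is in second inversion; from the bass Bb upward in close position it reads Bb-Eb-G.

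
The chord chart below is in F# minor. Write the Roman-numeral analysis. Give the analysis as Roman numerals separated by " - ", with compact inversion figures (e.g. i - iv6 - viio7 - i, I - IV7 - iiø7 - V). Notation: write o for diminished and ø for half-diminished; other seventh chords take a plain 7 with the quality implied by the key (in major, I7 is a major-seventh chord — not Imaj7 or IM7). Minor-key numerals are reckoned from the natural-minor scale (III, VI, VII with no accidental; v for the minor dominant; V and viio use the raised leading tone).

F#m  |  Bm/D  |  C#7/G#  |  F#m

F#m: minor triad on F# = scale degree 1 → i.
Bm/D: root B is the subdominant; minor triad there is iv6.
C#7/G# has root C#, degree 5 in F# minor, so V43.
F#m has root F#, degree 1 in F# minor, so i.

i - iv6 - V43 - i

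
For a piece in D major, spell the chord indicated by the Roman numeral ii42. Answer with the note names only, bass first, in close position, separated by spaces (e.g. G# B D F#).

The numeral's case and figure indicate a minor seventh chord. In D major its root, the supertonic, is E.
That chord is spelled E-G-B-D.
The figured bass 42 indicates third inversion, placing the seventh (D) in the bass: D-E-G-B.

D E G B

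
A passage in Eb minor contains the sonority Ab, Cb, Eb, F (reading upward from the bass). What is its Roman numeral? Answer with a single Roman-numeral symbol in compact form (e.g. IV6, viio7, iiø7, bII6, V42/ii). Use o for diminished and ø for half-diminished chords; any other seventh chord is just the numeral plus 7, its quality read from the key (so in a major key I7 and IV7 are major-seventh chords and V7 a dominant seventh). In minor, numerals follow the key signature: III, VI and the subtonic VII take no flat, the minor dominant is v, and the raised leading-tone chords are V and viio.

iiø65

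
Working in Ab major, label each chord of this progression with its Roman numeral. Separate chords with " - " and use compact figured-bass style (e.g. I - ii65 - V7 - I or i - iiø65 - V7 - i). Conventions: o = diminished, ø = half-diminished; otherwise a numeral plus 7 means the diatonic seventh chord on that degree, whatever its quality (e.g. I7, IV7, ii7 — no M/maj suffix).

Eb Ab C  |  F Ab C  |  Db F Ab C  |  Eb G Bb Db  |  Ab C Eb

I64 - vi - IV7 - V7 - I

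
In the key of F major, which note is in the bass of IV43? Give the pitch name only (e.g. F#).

IV in F major has root Bb; the chord is Bb-D-F-A.
The figure 43 means second inversion — the fifth is in the bass.

F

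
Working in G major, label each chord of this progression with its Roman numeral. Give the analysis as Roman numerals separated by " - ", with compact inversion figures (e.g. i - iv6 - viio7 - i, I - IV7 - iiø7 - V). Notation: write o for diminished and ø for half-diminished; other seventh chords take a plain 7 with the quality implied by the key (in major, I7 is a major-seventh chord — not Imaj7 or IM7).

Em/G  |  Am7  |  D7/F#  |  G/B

Em/G: minor triad on E = scale degree 6 → vi6.
Am7: minor seventh chord on A = scale degree 2 → ii7.
D7/F#: dominant seventh chord on D = scale degree 5 → V65.
G/B has root G, degree 1 in G major, so I6.

vi6 - ii7 - V65 - I6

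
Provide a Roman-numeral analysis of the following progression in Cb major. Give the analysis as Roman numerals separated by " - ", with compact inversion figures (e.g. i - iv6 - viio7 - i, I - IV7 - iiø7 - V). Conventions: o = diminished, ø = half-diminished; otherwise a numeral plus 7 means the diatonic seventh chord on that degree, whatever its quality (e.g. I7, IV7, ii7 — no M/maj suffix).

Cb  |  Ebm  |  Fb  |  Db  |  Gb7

Cb: major triad on Cb = scale degree 1 → I.
Ebm: minor triad on Eb = scale degree 3 → iii.
Fb: root Fb is the subdominant; major triad there is IV.
Db: chromatic; Db is V of V, so V/V.
Gb7 has root Gb, degree 5 in Cb major, so V7.

I - iii - IV - V/V - V7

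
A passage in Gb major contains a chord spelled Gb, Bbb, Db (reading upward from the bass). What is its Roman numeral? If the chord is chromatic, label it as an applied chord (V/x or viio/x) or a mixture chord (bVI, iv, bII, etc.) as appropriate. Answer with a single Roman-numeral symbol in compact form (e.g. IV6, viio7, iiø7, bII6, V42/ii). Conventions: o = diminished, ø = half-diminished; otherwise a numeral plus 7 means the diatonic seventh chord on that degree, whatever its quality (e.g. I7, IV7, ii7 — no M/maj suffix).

i

Stacked in thirds the chord is Gb-Bbb-Db: a minor triad on Gb.
Gb is the first degree of Gb major. This is the minor tonic, borrowed from the parallel minor.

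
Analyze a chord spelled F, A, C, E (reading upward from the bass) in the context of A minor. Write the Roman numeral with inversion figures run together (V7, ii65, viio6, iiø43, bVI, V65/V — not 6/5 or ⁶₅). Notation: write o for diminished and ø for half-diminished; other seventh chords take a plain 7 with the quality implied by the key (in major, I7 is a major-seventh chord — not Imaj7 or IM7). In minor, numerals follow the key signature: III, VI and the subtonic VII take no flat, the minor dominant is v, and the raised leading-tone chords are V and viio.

VI7

Stacked in thirds the chord is F-A-C-E: a major seventh chord on F.
In A minor, F is the submediant; the diatonic major seventh chord there is VI7.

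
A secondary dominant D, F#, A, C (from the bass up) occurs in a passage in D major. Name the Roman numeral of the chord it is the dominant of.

IV

The chord is a dominant seventh chord on D.
A dominant resolves down a perfect fifth: D → G. In D major, G is scale degree 4, i.e. IV.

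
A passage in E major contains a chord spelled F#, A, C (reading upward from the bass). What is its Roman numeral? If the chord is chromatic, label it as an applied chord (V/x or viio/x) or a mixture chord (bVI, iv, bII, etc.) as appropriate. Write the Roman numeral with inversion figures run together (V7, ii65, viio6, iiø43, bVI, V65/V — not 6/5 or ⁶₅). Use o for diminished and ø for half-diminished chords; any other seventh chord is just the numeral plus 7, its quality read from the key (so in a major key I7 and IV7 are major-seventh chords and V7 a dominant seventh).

iio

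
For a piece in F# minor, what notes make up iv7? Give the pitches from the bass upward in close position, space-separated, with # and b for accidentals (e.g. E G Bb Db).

In F# minor, the subdominant is B, and the diatonic chord built there is a minor seventh chord.
That chord is spelled B-D-F#-A.

B D F# A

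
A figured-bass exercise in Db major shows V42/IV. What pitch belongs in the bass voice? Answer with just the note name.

The applied chord V42/IV is rooted on Db: Db-F-Ab-Cb.
The figure 42 means third inversion — the seventh is in the bass.

Cb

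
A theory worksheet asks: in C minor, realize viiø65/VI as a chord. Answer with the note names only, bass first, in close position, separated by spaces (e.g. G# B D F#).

viiø65/VI is a secondary leading-tone chord. The target VI is Ab in C minor; the applied chord is rooted a semitone below, on G.
Building a half-diminished seventh chord on G gives G-Bb-Db-F.
The figured bass 65 indicates first inversion, placing the third (Bb) in the bass: Bb-Db-F-G.

Bb Db F G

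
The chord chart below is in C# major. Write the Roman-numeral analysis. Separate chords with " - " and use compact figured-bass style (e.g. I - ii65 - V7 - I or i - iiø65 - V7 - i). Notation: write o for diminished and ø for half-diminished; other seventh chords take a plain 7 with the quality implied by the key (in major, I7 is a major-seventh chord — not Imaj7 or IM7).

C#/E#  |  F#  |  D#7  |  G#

I6 - IV - V7/V - V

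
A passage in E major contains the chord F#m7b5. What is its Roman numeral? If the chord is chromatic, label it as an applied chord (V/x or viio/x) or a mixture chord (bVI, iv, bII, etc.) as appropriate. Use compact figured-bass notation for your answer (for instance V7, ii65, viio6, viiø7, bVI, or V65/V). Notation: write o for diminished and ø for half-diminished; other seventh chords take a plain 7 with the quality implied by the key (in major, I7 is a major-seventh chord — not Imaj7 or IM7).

iiø7

Stacked in thirds the chord is F#-A-C-E: a half-diminished seventh chord on F#.
F# is the second degree of E major. This is the half-diminished supertonic seventh, borrowed from the parallel minor.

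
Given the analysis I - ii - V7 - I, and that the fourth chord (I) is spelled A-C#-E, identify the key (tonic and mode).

I is given as A-C#-E — a major triad with root A.
If A is scale degree 1 and the mode makes that degree carry a major triad, the tonic is A and the mode is major.

A major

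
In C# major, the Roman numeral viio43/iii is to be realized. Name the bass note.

A#

The applied chord viio43/iii is rooted on D##: D##-F##-A#-C#.
The figure 43 means second inversion — the fifth is in the bass.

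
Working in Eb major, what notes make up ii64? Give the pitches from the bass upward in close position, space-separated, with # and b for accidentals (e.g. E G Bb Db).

C F Ab

The numeral's case and figure indicate a minor triad. In Eb major its root, the second degree, is F.
Stacking thirds from F gives F-Ab-C.
With the 64 figure the chord is in second inversion; from the bass C upward in close position it reads C-F-Ab.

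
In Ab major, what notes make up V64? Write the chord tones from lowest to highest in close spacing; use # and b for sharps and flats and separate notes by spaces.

Bb Eb G

The numeral's case and figure indicate a major triad. In Ab major its root, scale degree 5, is Eb.
Stacking thirds from Eb gives Eb-G-Bb.
With the 64 figure the chord is in second inversion; from the bass Bb upward in close position it reads Bb-Eb-G.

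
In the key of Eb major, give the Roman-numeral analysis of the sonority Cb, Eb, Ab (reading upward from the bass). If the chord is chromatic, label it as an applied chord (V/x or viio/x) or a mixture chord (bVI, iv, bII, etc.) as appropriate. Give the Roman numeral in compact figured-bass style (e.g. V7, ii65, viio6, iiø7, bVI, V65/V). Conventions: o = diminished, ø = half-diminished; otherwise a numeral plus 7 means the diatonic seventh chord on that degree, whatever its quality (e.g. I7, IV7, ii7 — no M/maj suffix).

Stacked in thirds the chord is Ab-Cb-Eb: a minor triad on Ab.
Ab is the fourth degree of Eb major. This is the minor subdominant, borrowed from the parallel minor.
With Cb in the bass the chord is in first inversion, so the figured bass is 6.

iv6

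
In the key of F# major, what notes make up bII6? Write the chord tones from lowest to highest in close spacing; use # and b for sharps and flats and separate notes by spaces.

bII6 is the Neapolitan sixth — a major triad on the lowered second degree, here in its customary first inversion. In F# major that root is G.
So the chord is G-B-D.
The figured bass 6 indicates first inversion, placing the third (B) in the bass: B-D-G.

B D G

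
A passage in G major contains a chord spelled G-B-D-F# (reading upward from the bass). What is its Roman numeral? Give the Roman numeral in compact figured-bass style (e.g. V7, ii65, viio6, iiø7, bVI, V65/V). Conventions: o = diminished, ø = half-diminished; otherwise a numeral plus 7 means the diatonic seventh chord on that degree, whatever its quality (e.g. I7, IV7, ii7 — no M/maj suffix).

Stacked in thirds the chord is G-B-D-F#: a major seventh chord on G.
In G major, G is the tonic; the diatonic major seventh chord there is I7.

I7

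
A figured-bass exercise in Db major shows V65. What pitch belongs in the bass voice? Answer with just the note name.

C

V in Db major has root Ab; the chord is Ab-C-Eb-Gb.
The figure 65 means first inversion — the third is in the bass.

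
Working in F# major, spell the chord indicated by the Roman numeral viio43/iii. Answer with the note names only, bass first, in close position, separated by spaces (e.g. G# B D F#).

D# F# G## B#

viio43/iii is a secondary leading-tone chord. The target iii is A# in F# major; the applied chord is rooted a semitone below, on G##.
Building a fully diminished seventh chord on G## gives G##-B#-D#-F#.
The figured bass 43 indicates second inversion, placing the fifth (D#) in the bass: D#-F#-G##-B#.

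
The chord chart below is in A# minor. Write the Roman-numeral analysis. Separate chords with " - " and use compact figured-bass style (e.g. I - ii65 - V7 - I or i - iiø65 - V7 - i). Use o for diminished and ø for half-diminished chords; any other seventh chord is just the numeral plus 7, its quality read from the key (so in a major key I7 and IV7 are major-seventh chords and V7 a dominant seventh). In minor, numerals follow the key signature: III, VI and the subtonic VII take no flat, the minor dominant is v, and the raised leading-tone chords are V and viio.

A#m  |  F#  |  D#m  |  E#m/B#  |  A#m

A#m: root A# is the tonic; minor triad there is i.
F#: root F# is the submediant; major triad there is VI.
D#m: root D# is the subdominant; minor triad there is iv.
E#m/B#: minor triad on E# = scale degree 5 → v64.
A#m: root A# is the tonic; minor triad there is i.

i - VI - iv - v64 - i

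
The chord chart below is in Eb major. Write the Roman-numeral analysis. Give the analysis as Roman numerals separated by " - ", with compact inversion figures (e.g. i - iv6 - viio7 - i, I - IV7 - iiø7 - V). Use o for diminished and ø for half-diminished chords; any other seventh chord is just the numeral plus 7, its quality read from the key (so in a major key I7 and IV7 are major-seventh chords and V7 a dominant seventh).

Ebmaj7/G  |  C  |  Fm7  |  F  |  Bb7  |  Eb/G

I65 - V/ii - ii7 - V/V - V7 - I6

Ebmaj7/G: root Eb is the tonic; major seventh chord there is I65.
C: chromatic; C is V of ii, so V/ii.
Fm7: root F is the supertonic; minor seventh chord there is ii7.
F: chromatic; F is V of V, so V/V.
Bb7 has root Bb, degree 5 in Eb major, so V7.
Eb/G has root Eb, degree 1 in Eb major, so I6.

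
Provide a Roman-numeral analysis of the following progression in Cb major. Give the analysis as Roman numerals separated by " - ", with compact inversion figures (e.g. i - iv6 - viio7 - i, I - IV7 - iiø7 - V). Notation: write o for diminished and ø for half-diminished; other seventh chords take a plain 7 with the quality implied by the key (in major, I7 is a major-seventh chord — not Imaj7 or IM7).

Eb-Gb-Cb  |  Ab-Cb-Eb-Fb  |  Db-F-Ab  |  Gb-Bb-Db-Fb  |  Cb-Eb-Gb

I6 - IV65 - V/V - V7 - I

Eb-Gb-Cb: major triad on Cb = scale degree 1 → I6.
Ab-Cb-Eb-Fb has root Fb, degree 4 in Cb major, so IV65.
Db-F-Ab: a major triad on Db, the applied dominant of V → V/V.
Gb-Bb-Db-Fb: root Gb is the dominant; dominant seventh chord there is V7.
Cb-Eb-Gb has root Cb, degree 1 in Cb major, so I.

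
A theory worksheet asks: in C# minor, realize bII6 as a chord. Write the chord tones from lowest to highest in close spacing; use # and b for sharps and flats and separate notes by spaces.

F# A D

Scale degree 2 in C# minor is D#; lowering it a half step gives D. bII6 is the Neapolitan sixth — a major triad on the lowered second degree, here in its customary first inversion.
So the chord is D-F#-A, a major triad.
The figured bass 6 indicates first inversion, placing the third (F#) in the bass: F#-A-D.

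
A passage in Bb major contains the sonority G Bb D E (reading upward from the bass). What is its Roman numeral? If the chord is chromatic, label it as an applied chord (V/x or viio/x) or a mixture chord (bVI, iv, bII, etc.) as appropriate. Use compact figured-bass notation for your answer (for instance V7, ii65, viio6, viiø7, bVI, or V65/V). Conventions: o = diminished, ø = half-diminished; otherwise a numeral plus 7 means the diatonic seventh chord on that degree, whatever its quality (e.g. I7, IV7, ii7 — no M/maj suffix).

The pitches E-G-Bb-D form a half-diminished seventh chord rooted on E.
E sits a half step below F (V in Bb major); a diminished chord there is the applied leading-tone chord of V.
With G in the bass the chord is in first inversion, so the figured bass is 65.

viiø65/V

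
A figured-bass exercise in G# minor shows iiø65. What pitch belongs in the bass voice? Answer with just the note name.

iiø in G# minor has root A#; the chord is A#-C#-E-G#.
The figure 65 means first inversion — the third is in the bass.

C#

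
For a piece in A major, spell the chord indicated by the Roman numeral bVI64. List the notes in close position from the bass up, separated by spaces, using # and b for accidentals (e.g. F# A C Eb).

bVI64 is a major triad on the lowered sixth degree, borrowed from the parallel minor. In A major that root is F.
So the chord is F-A-C, a major triad.
The figured bass 64 indicates second inversion, placing the fifth (C) in the bass: C-F-A.

C F A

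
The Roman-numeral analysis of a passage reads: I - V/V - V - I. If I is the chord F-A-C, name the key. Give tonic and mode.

F major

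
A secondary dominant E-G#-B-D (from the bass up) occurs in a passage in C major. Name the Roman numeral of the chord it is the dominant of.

The chord is a dominant seventh chord on E.
A dominant resolves down a perfect fifth: E → A. In C major, A is scale degree 6, i.e. vi.

vi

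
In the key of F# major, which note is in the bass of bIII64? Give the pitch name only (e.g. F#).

bIII in F# major has root A; the chord is A-C#-E.
The figure 64 means second inversion — the fifth is in the bass.

E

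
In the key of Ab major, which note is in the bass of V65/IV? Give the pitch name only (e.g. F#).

C

The applied chord V65/IV is rooted on Ab: Ab-C-Eb-Gb.
The figure 65 means first inversion — the third is in the bass.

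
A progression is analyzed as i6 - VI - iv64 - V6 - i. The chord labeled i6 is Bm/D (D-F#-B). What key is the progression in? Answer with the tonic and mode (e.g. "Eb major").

B minor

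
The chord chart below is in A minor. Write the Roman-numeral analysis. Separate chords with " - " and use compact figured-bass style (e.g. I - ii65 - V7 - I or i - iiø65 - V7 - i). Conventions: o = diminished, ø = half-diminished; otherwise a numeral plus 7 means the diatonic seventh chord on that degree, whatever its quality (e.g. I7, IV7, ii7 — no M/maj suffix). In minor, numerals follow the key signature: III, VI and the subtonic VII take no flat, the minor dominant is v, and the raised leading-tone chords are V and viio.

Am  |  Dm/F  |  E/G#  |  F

Am: minor triad on A = scale degree 1 → i.
Dm/F: minor triad on D = scale degree 4 → iv6.
E/G#: root E is the dominant; major triad there is V6.
F: root F is the submediant; major triad there is VI.

i - iv6 - V6 - VI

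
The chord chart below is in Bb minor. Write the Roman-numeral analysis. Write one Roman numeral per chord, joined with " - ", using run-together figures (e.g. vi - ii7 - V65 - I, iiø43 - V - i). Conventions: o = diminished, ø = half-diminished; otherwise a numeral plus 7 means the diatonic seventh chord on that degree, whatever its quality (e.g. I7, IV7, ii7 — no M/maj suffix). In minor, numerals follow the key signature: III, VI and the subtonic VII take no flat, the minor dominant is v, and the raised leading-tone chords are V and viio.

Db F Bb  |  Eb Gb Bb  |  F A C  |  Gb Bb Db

Db-F-Bb: root Bb is the tonic; minor triad there is i6.
Eb-Gb-Bb has root Eb, degree 4 in Bb minor, so iv.
F-A-C: root F is the dominant; major triad there is V.
Gb-Bb-Db: major triad on Gb = scale degree 6 → VI.

i6 - iv - V - VI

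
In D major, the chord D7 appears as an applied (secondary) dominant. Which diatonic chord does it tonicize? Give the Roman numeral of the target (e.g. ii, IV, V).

IV

The chord is a dominant seventh chord on D.
A dominant resolves down a perfect fifth: D → G. In D major, G is scale degree 4, i.e. IV.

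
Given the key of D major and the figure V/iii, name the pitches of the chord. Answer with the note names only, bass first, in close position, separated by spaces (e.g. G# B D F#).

C# E# G#

The slash means an applied dominant: we want the dominant of iii. In D major, iii is F# minor, and its dominant is built on C#.
Building a major triad on C# gives C#-E#-G#.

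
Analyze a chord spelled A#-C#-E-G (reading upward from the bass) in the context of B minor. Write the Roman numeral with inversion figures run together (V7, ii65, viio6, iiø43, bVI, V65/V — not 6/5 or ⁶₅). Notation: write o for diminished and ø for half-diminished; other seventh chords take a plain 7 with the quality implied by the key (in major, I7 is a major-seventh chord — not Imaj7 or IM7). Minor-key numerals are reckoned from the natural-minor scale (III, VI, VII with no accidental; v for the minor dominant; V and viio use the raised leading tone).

The pitches A#-C#-E-G form a fully diminished seventh chord rooted on A#.
In B minor, A# is the leading tone; the diatonic fully diminished seventh chord there is viio7.

viio7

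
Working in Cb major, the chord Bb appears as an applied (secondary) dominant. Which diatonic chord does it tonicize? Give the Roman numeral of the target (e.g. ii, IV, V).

iii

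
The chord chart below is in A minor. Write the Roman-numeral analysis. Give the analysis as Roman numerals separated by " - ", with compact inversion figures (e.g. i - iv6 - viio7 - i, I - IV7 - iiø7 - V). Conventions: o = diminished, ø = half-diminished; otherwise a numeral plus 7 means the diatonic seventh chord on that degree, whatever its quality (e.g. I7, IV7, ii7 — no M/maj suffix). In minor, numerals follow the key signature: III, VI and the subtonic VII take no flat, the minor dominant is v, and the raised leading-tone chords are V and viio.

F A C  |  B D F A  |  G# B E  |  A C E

VI - iiø7 - V6 - i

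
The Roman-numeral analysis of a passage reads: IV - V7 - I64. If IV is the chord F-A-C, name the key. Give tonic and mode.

IV is given as F-A-C — a major triad with root F.
IV on F implies F is the subdominant; that puts the tonic at C, and the uppercase numeral fits major mode.

C major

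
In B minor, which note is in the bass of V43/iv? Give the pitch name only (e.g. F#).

The applied chord V43/iv is rooted on B: B-D#-F#-A.
The figure 43 means second inversion — the fifth is in the bass.

F#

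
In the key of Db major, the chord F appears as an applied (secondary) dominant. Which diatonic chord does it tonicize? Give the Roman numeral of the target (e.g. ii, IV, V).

vi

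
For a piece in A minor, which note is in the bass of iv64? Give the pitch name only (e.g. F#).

A

iv in A minor has root D; the chord is D-F-A.
The figure 64 means second inversion — the fifth is in the bass.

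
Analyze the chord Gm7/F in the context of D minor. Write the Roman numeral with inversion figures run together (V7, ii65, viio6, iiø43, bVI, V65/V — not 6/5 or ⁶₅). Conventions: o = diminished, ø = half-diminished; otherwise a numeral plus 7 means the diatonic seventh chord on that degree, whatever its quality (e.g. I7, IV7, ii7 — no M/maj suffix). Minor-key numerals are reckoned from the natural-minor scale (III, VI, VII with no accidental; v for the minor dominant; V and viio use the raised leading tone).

iv42

Stacked in thirds the chord is G-Bb-D-F: a minor seventh chord on G.
G is scale degree 4 in D minor, and a minor seventh chord on that degree is written iv7.
With F in the bass the chord is in third inversion, so the figured bass is 42.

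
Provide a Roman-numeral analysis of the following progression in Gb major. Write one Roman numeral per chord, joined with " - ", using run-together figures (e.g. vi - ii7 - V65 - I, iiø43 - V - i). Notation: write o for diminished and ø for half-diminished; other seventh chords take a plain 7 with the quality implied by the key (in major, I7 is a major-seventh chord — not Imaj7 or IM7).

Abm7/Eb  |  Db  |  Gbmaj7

ii43 - V - I7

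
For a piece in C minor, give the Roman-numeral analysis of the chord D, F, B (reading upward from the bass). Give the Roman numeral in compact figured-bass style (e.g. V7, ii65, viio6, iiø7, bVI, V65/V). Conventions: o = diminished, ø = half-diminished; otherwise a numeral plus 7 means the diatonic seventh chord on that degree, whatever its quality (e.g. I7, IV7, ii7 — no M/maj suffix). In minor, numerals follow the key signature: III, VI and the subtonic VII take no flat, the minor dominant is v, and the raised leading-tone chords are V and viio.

The pitches B-D-F form a diminished triad rooted on B.
B is scale degree 7 in C minor, and a diminished triad on that degree is written viio.
With D in the bass the chord is in first inversion, so the figured bass is 6.

viio6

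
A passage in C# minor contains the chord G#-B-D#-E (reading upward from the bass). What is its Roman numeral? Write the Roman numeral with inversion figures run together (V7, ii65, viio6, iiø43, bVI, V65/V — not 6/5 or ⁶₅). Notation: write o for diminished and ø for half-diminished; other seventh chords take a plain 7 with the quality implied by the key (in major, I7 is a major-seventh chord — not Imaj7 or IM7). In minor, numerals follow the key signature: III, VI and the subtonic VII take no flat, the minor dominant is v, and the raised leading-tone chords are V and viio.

III65

The pitches E-G#-B-D# form a major seventh chord rooted on E.
In C# minor, E is the mediant; the diatonic major seventh chord there is III7.
With G# in the bass the chord is in first inversion, so the figured bass is 65.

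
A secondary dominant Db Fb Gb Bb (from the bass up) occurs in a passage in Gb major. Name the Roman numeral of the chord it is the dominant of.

The chord is a dominant seventh chord on Gb.
A dominant resolves down a perfect fifth: Gb → Cb. In Gb major, Cb is scale degree 4, i.e. IV.

IV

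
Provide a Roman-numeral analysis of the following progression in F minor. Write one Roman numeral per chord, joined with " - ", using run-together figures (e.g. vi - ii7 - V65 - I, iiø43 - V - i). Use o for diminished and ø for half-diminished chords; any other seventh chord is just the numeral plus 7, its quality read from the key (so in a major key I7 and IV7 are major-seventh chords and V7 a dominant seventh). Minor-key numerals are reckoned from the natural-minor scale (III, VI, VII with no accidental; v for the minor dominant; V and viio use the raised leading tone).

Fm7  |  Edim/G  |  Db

i7 - viio6 - VI

Fm7: minor seventh chord on F = scale degree 1 → i7.
Edim/G: root E is the leading tone; diminished triad there is viio6.
Db: root Db is the submediant; major triad there is VI.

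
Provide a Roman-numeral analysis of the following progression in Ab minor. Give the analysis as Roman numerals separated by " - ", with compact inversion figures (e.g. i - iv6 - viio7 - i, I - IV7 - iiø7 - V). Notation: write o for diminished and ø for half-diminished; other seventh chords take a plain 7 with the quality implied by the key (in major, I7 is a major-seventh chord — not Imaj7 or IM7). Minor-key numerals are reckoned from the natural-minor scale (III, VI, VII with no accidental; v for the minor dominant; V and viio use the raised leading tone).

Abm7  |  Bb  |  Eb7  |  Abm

i7 - V/V - V7 - i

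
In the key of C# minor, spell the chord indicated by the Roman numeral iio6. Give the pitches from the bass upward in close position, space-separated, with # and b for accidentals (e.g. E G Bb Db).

In C# minor, the second degree is D#, and the diatonic chord built there is a diminished triad.
That chord is spelled D#-F#-A.
The figured bass 6 indicates first inversion, placing the third (F#) in the bass: F#-A-D#.

F# A D#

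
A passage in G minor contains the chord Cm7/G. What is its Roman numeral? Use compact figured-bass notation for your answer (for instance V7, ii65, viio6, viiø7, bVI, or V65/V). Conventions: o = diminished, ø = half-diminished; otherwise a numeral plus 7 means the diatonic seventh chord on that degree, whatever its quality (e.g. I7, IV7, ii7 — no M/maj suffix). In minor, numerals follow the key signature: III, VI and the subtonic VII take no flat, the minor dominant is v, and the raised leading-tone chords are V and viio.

Stacked in thirds the chord is C-Eb-G-Bb: a minor seventh chord on C.
C is scale degree 4 in G minor, and a minor seventh chord on that degree is written iv7.
With G in the bass the chord is in second inversion, so the figured bass is 43.

iv43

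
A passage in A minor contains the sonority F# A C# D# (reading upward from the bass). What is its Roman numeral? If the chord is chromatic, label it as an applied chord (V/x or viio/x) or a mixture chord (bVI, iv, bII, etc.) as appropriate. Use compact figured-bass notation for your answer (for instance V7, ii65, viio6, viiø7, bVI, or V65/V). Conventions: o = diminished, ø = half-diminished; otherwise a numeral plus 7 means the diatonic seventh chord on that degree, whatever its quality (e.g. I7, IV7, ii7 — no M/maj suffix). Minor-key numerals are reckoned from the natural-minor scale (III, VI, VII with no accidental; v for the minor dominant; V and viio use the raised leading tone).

Stacked in thirds the chord is D#-F#-A-C#: a half-diminished seventh chord on D#.
D# sits a half step below E (V in A minor); a diminished chord there is the applied leading-tone chord of V.
With F# in the bass the chord is in first inversion, so the figured bass is 65.

viiø65/V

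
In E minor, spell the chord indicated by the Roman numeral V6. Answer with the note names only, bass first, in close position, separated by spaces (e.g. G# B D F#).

D# F# B

In E minor, the dominant is B. The dominant is major (leading tone raised), so V is a major triad.
Stacking thirds from B gives B-D#-F#.
With the 6 figure the chord is in first inversion; from the bass D# upward in close position it reads D#-F#-B.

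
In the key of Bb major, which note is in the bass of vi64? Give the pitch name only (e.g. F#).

vi in Bb major has root G; the chord is G-Bb-D.
The figure 64 means second inversion — the fifth is in the bass.

D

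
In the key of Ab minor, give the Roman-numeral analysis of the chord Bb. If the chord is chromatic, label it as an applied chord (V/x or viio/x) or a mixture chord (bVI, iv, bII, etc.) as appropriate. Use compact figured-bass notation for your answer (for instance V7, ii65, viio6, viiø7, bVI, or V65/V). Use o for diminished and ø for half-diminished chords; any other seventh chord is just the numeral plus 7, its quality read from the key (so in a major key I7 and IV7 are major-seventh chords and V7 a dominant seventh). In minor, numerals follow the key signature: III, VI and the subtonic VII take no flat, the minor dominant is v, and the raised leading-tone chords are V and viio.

The pitches Bb-D-F form a major triad rooted on Bb.
Bb is not a diatonic chord root with this quality in Ab minor, but it lies a perfect fifth above Eb (V), so the chord functions as an applied dominant of V.

V/V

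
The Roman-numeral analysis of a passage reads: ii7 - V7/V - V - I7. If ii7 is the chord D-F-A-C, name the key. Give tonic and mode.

ii7 is given as D-F-A-C — a minor seventh chord with root D.
If D is scale degree 2 and the mode makes that degree carry a minor seventh chord, the tonic is C and the mode is major.

C major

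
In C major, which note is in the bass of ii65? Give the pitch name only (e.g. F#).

F

ii in C major has root D; the chord is D-F-A-C.
The figure 65 means first inversion — the third is in the bass.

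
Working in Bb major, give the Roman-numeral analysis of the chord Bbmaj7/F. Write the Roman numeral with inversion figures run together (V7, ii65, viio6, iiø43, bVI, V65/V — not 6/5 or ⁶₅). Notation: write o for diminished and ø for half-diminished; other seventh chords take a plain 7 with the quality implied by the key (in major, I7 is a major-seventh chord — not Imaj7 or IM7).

I43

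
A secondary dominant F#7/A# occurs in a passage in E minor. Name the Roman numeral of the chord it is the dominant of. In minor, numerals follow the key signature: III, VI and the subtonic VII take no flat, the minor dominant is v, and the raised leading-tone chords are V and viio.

The chord is a dominant seventh chord on F#.
A dominant resolves down a perfect fifth: F# → B. In E minor, B is scale degree 5, i.e. V.

V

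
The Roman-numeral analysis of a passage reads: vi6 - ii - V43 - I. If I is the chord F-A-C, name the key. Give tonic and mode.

F major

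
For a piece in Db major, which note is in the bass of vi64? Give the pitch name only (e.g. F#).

vi in Db major has root Bb; the chord is Bb-Db-F.
The figure 64 means second inversion — the fifth is in the bass.

F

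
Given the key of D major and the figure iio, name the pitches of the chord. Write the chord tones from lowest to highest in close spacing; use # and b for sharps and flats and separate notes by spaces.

iio is the diminished supertonic triad, borrowed from the parallel minor. In D major that root is E.
So the chord is E-G-Bb.

E G Bb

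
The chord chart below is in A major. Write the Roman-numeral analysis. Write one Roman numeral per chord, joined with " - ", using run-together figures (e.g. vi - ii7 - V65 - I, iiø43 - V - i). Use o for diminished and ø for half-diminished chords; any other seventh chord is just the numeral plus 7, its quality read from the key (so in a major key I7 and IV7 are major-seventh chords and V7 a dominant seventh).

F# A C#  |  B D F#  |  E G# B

vi - ii - V

F#-A-C# has root F#, degree 6 in A major, so vi.
B-D-F#: minor triad on B = scale degree 2 → ii.
E-G#-B: root E is the dominant; major triad there is V.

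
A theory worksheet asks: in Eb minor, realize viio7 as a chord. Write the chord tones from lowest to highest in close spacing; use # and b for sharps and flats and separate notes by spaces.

In Eb minor, the leading-tone chord is built on the raised seventh degree, D.
Stacking thirds from D gives D-F-Ab-Cb.

D F Ab Cb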